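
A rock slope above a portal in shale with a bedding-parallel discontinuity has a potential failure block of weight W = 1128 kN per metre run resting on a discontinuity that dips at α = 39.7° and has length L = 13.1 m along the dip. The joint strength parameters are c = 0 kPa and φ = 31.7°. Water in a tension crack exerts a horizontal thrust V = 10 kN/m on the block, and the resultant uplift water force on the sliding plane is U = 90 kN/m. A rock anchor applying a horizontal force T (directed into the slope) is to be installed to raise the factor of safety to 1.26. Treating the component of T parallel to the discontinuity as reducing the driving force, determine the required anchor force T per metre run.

T = 323 kN/m

Resolving forces along and normal to the sliding plane, with the horizontal anchor force T adding T·sinα to the effective normal force and T·cosα acting up the plane against the driving force:
FS = [cL + (W cosα − U − V sinα + T sinα) tanφ] / [W sinα + V cosα − T cosα]
Without the anchor: N' = 771.5 kN/m, driving T_d = 728.2 kN/m, resisting R = 0·13.1 + 771.5·tan31.7° = 476.5 kN/m, FS = 0.65.
Setting FS = 1.26 and solving for T:
1.26·(728.2 − T cos39.7°) = 476.5 + T sin39.7°·tan31.7°
T·(sin39.7°·tan31.7° + 1.26·cos39.7°) = 1.26·728.2 − 476.5
T·(0.6388·0.6176 + 1.26·0.7694) = 917.6 − 476.5 = 441.1
T·1.3640 = 441.1
T = 323.4 kN/m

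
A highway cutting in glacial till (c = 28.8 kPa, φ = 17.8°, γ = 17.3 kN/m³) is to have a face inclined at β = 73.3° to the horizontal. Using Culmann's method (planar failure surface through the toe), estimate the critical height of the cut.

Culmann's analysis gives the critical failure plane at α_cr = (β + φ)/2 = (73.3 + 17.8)/2 = 45.5°, and the critical height
H_c = (4c/γ) · sinβ cosφ / [1 − cos(β − φ)]
    = (4·28.8/17.3) · sin73.3°·cos17.8° / [1 − cos(55.5°)]
    = 6.659 · 0.9578·0.9521 / [1 − 0.5664]
    = 6.659 · 0.9120 / 0.4336
    = 14.01 m

H_c = 14.01 m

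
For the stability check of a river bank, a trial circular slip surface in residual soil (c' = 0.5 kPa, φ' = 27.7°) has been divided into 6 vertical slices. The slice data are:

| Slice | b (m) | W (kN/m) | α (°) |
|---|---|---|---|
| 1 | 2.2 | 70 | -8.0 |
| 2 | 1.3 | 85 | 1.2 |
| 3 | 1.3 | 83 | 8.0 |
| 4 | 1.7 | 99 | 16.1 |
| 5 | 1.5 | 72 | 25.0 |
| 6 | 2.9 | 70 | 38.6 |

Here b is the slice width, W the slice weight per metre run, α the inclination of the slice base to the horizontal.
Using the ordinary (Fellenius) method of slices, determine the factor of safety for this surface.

FS = 2.31

Ordinary method of slices: FS = Σ[c'·Δl_i + (W_i cosα_i)·tanφ'] / Σ W_i sinα_i, with Δl_i = b_i / cosα_i.
Slice 1: Δl = 2.2/cos(-8.0°) = 2.222 m; N'_1 = 70·cos(-8.0°) = 69.3; c'Δl = 1.11; W sinα = -9.7
Slice 2: Δl = 1.3/cos1.2° = 1.300 m; N'_2 = 85·cos1.2° = 85.0; c'Δl = 0.65; W sinα = 1.8
Slice 3: Δl = 1.3/cos8.0° = 1.313 m; N'_3 = 83·cos8.0° = 82.2; c'Δl = 0.66; W sinα = 11.6
Slice 4: Δl = 1.7/cos16.1° = 1.769 m; N'_4 = 99·cos16.1° = 95.1; c'Δl = 0.88; W sinα = 27.5
Slice 5: Δl = 1.5/cos25.0° = 1.655 m; N'_5 = 72·cos25.0° = 65.3; c'Δl = 0.83; W sinα = 30.4
Slice 6: Δl = 2.9/cos38.6° = 3.711 m; N'_6 = 70·cos38.6° = 54.7; c'Δl = 1.86; W sinα = 43.7
Σc'Δl = 6.0 kN/m; ΣN' = 451.6 kN/m; ΣW sinα = 105.1 kN/m
Resisting = 6.0 + 451.6·tan27.7° = 6.0 + 237.1 = 243.1 kN/m
FS = 243.1 / 105.1 = 2.312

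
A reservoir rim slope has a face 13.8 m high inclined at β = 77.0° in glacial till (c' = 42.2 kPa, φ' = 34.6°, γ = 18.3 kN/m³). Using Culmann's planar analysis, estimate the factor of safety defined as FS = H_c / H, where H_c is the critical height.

H_c = (4c'/γ) · sinβ cosφ' / [1 − cos(β − φ')]
    = (4·42.2/18.3) · sin77.0°·cos34.6° / [1 − cos42.4°]
    = 9.224 · 0.8020 / 0.2615 = 28.29 m
FS = H_c / H = 28.29 / 13.8 = 2.050

FS = 2.05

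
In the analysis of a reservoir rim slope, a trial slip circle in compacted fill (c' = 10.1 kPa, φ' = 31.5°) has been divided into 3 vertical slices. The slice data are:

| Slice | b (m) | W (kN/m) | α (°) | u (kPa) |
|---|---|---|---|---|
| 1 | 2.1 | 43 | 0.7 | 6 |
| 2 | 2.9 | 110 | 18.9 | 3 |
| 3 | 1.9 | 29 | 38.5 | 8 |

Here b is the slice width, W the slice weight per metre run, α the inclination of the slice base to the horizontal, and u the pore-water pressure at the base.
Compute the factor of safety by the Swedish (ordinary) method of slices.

FS = 2.87

Ordinary method of slices: FS = Σ[c'·Δl_i + (W_i cosα_i − u_i·Δl_i)·tanφ'] / Σ W_i sinα_i, with Δl_i = b_i / cosα_i.
Slice 1: Δl = 2.1/cos0.7° = 2.100 m; N'_1 = 43·cos0.7° − 6·2.100 = 30.4; c'Δl = 21.21; W sinα = 0.5
Slice 2: Δl = 2.9/cos18.9° = 3.065 m; N'_2 = 110·cos18.9° − 3·3.065 = 94.9; c'Δl = 30.96; W sinα = 35.6
Slice 3: Δl = 1.9/cos38.5° = 2.428 m; N'_3 = 29·cos38.5° − 8·2.428 = 3.3; c'Δl = 24.52; W sinα = 18.1
Σc'Δl = 76.7 kN/m; ΣN' = 128.5 kN/m; ΣW sinα = 54.2 kN/m
Resisting = 76.7 + 128.5·tan31.5° = 76.7 + 78.8 = 155.5 kN/m
FS = 155.5 / 54.2 = 2.868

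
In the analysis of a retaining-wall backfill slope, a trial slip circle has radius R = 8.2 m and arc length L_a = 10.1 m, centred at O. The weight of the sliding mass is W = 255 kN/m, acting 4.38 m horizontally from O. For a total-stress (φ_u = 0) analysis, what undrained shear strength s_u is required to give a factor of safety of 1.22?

FS = s_u·L_a·R / (W·d), so s_u = FS·W·d / (L_a·R).
s_u = 1.22·255·4.38 / (10.10·8.2) = 1362.6 / 82.82 = 16.45 kPa

s_u = 16.5 kPa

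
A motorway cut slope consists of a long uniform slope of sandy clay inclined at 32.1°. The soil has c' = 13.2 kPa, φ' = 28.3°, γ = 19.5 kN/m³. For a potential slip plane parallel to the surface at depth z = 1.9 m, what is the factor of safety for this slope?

For an infinite slope with a slip plane parallel to the surface (no pore pressure): FS = [c' + γz cos²β tanφ'] / [γz sinβ cosβ].
γz = 19.5·1.9 = 37.05 kN/m²
Numerator = 13.2 + 37.05·cos²32.1°·tan28.3° = 13.2 + 37.05·0.7176·0.5384 = 27.516 kPa
Denominator = 37.05·sin32.1°·cos32.1° = 37.05·0.5314·0.8471 = 16.678 kPa
FS = 27.516 / 16.678 = 1.650

FS = 1.65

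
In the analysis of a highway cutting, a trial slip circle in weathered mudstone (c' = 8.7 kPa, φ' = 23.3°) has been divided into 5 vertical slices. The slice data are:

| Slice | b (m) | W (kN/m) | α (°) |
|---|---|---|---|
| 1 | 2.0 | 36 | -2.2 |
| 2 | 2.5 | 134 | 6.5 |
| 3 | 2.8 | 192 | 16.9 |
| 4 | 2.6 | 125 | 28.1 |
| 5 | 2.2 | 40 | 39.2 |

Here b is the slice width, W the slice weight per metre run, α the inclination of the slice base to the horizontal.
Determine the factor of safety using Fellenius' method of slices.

Ordinary method of slices: FS = Σ[c'·Δl_i + (W_i cosα_i)·tanφ'] / Σ W_i sinα_i, with Δl_i = b_i / cosα_i.
Slice 1: Δl = 2.0/cos(-2.2°) = 2.001 m; N'_1 = 36·cos(-2.2°) = 36.0; c'Δl = 17.41; W sinα = -1.4
Slice 2: Δl = 2.5/cos6.5° = 2.516 m; N'_2 = 134·cos6.5° = 133.1; c'Δl = 21.89; W sinα = 15.2
Slice 3: Δl = 2.8/cos16.9° = 2.926 m; N'_3 = 192·cos16.9° = 183.7; c'Δl = 25.46; W sinα = 55.8
Slice 4: Δl = 2.6/cos28.1° = 2.947 m; N'_4 = 125·cos28.1° = 110.3; c'Δl = 25.64; W sinα = 58.9
Slice 5: Δl = 2.2/cos39.2° = 2.839 m; N'_5 = 40·cos39.2° = 31.0; c'Δl = 24.70; W sinα = 25.3
Σc'Δl = 115.1 kN/m; ΣN' = 494.1 kN/m; ΣW sinα = 153.8 kN/m
Resisting = 115.1 + 494.1·tan23.3° = 115.1 + 212.8 = 327.9 kN/m
FS = 327.9 / 153.8 = 2.132

FS = 2.13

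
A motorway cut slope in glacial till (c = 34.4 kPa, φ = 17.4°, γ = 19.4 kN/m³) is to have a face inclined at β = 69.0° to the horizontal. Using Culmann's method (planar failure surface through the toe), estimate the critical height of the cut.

Culmann's analysis gives the critical failure plane at α_cr = (β + φ)/2 = (69.0 + 17.4)/2 = 43.2°, and the critical height
H_c = (4c/γ) · sinβ cosφ / [1 − cos(β − φ)]
    = (4·34.4/19.4) · sin69.0°·cos17.4° / [1 − cos(51.6°)]
    = 7.093 · 0.9336·0.9542 / [1 − 0.6211]
    = 7.093 · 0.8909 / 0.3789
    = 16.68 m

H_c = 16.68 m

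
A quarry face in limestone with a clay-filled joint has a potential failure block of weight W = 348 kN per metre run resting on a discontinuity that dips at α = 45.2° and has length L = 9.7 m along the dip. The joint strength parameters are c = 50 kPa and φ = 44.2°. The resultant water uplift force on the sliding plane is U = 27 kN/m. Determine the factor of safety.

Resolving the block weight along and normal to the plane and applying the Mohr–Coulomb strength on the joint:
N' = W cosα − U = 348·cos45.2° − 27 = 218.2 kN/m
Driving force T = W sinα = 348·sin45.2° = 246.9 kN/m
Resisting force R = c·L + N'·tanφ = 50·9.7 + 218.2·tan44.2° = 485.0 + 212.2 = 697.2 kN/m
FS = R / T = 697.2 / 246.9 = 2.823

FS = 2.82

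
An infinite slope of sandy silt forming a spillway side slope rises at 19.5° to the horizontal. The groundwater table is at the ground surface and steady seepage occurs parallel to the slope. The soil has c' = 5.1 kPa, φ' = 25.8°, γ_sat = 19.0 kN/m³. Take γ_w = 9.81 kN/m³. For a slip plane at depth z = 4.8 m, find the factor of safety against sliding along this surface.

FS = 0.84

With seepage parallel to the slope and the water table at the surface, the effective normal stress on the slip plane uses the buoyant unit weight γ' = γ_sat − γ_w while the driving shear stress uses γ_sat:
FS = [c' + γ' z cos²β tanφ'] / [γ_sat z sinβ cosβ]
γ' = 19.0 − 9.81 = 9.19 kN/m³
Numerator = 5.1 + 9.19·4.8·cos²19.5°·tan25.8° = 5.1 + 9.19·4.8·0.8886·0.4834 = 24.048 kPa
Denominator = 19.0·4.8·sin19.5°·cos19.5° = 19.0·4.8·0.3338·0.9426 = 28.697 kPa
FS = 24.048 / 28.697 = 0.838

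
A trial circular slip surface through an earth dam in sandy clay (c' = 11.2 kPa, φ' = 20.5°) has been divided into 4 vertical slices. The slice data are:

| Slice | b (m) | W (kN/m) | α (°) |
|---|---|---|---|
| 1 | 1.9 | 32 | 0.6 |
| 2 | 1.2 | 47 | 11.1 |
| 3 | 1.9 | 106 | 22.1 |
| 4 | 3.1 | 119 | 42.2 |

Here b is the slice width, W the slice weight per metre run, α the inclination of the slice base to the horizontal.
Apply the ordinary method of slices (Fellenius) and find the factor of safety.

FS = 1.58

Ordinary method of slices: FS = Σ[c'·Δl_i + (W_i cosα_i)·tanφ'] / Σ W_i sinα_i, with Δl_i = b_i / cosα_i.
Slice 1: Δl = 1.9/cos0.6° = 1.900 m; N'_1 = 32·cos0.6° = 32.0; c'Δl = 21.28; W sinα = 0.3
Slice 2: Δl = 1.2/cos11.1° = 1.223 m; N'_2 = 47·cos11.1° = 46.1; c'Δl = 13.70; W sinα = 9.0
Slice 3: Δl = 1.9/cos22.1° = 2.051 m; N'_3 = 106·cos22.1° = 98.2; c'Δl = 22.97; W sinα = 39.9
Slice 4: Δl = 3.1/cos42.2° = 4.185 m; N'_4 = 119·cos42.2° = 88.2; c'Δl = 46.87; W sinα = 79.9
Σc'Δl = 104.8 kN/m; ΣN' = 264.5 kN/m; ΣW sinα = 129.2 kN/m
Resisting = 104.8 + 264.5·tan20.5° = 104.8 + 98.9 = 203.7 kN/m
FS = 203.7 / 129.2 = 1.577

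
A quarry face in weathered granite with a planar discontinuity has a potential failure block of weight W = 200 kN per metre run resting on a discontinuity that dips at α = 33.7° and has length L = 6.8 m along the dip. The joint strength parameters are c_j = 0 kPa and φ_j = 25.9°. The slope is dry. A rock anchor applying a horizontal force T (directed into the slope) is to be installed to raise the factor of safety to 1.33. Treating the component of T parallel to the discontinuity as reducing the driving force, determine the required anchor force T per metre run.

Resolving forces along and normal to the sliding plane, with the horizontal anchor force T adding T·sinα to the effective normal force and T·cosα acting up the plane against the driving force:
FS = [c_jL + (W cosα + T sinα) tanφ_j] / [W sinα − T cosα]
Without the anchor: N' = 166.4 kN/m, driving T_d = 111.0 kN/m, resisting R = 0·6.8 + 166.4·tan25.9° = 80.8 kN/m, FS = 0.73.
Setting FS = 1.33 and solving for T:
1.33·(111.0 − T cos33.7°) = 80.8 + T sin33.7°·tan25.9°
T·(sin33.7°·tan25.9° + 1.33·cos33.7°) = 1.33·111.0 − 80.8
T·(0.5548·0.4856 + 1.33·0.8320) = 147.6 − 80.8 = 66.8
T·1.3759 = 66.8
T = 48.5 kN/m

T = 49 kN/m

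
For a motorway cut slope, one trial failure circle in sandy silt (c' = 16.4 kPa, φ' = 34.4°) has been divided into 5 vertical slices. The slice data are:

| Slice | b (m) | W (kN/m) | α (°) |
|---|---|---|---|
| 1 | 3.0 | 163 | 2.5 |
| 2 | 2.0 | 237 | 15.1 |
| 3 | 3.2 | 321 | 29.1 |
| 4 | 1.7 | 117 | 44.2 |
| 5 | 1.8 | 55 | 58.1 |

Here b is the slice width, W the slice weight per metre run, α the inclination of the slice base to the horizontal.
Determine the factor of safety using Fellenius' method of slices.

Ordinary method of slices: FS = Σ[c'·Δl_i + (W_i cosα_i)·tanφ'] / Σ W_i sinα_i, with Δl_i = b_i / cosα_i.
Slice 1: Δl = 3.0/cos2.5° = 3.003 m; N'_1 = 163·cos2.5° = 162.8; c'Δl = 49.25; W sinα = 7.1
Slice 2: Δl = 2.0/cos15.1° = 2.072 m; N'_2 = 237·cos15.1° = 228.8; c'Δl = 33.97; W sinα = 61.7
Slice 3: Δl = 3.2/cos29.1° = 3.662 m; N'_3 = 321·cos29.1° = 280.5; c'Δl = 60.06; W sinα = 156.1
Slice 4: Δl = 1.7/cos44.2° = 2.371 m; N'_4 = 117·cos44.2° = 83.9; c'Δl = 38.89; W sinα = 81.6
Slice 5: Δl = 1.8/cos58.1° = 3.406 m; N'_5 = 55·cos58.1° = 29.1; c'Δl = 55.86; W sinα = 46.7
Σc'Δl = 238.0 kN/m; ΣN' = 785.1 kN/m; ΣW sinα = 353.2 kN/m
Resisting = 238.0 + 785.1·tan34.4° = 238.0 + 537.6 = 775.6 kN/m
FS = 775.6 / 353.2 = 2.196

FS = 2.20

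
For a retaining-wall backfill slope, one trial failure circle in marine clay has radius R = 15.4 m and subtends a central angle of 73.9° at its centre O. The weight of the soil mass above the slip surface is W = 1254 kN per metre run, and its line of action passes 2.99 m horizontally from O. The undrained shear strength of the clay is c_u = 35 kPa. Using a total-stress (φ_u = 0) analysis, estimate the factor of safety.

FS = 2.86

Taking moments about the centre O, the resisting moment is provided by the undrained shear strength acting along the arc:
Arc length L_a = R·θ = 15.4·(73.9°·π/180) = 15.4·1.2898 = 19.86 m
M_R = c_u·L_a·R = 35·19.86·15.4 = 10706.1 kN·m/m
M_D = W·d = 1254·2.99 = 3749.5 kN·m/m
FS = M_R / M_D = 10706.1 / 3749.5 = 2.855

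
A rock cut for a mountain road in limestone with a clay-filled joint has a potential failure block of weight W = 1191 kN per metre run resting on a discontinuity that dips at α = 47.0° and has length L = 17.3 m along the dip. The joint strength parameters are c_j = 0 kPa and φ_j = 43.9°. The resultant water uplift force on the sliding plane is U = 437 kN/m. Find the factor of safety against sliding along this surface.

FS = 0.41

Resolving the block weight along and normal to the plane and applying the Mohr–Coulomb strength on the joint:
N' = W cosα − U = 1191·cos47.0° − 437 = 375.3 kN/m
Driving force T = W sinα = 1191·sin47.0° = 871.0 kN/m
Resisting force R = c_j·L + N'·tanφ_j = 0·17.3 + 375.3·tan43.9° = 0.0 + 361.1 = 361.1 kN/m
FS = R / T = 361.1 / 871.0 = 0.415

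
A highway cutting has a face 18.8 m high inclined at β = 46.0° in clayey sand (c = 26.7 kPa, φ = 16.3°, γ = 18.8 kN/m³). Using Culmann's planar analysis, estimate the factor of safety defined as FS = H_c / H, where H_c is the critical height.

FS = 1.59

H_c = (4c/γ) · sinβ cosφ / [1 − cos(β − φ)]
    = (4·26.7/18.8) · sin46.0°·cos16.3° / [1 − cos29.7°]
    = 5.681 · 0.6904 / 0.1314 = 29.86 m
FS = H_c / H = 29.86 / 18.8 = 1.588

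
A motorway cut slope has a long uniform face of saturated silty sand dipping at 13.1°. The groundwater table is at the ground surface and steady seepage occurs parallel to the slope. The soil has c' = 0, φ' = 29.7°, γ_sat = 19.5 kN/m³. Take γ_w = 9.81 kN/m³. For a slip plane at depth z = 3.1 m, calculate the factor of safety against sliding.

With seepage parallel to the slope and the water table at the surface, the effective normal stress on the slip plane uses the buoyant unit weight γ' = γ_sat − γ_w while the driving shear stress uses γ_sat:
FS = [c' + γ' z cos²β tanφ'] / [γ_sat z sinβ cosβ]
(For c' = 0 this reduces to FS = (γ'/γ_sat)·tanφ'/tanβ.)
γ' = 19.5 − 9.81 = 9.69 kN/m³
Numerator = 0.0 + 9.69·3.1·cos²13.1°·tan29.7° = 0.0 + 9.69·3.1·0.9486·0.5704 = 16.254 kPa
Denominator = 19.5·3.1·sin13.1°·cos13.1° = 19.5·3.1·0.2267·0.9740 = 13.345 kPa
FS = 16.254 / 13.345 = 1.218

FS = 1.22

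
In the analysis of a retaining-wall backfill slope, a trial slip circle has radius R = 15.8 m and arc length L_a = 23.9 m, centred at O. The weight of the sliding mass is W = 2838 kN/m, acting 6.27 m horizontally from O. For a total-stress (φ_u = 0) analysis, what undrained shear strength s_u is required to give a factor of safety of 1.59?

s_u = 74.9 kPa

FS = s_u·L_a·R / (W·d), so s_u = FS·W·d / (L_a·R).
s_u = 1.59·2838·6.27 / (23.90·15.8) = 28292.9 / 377.62 = 74.92 kPa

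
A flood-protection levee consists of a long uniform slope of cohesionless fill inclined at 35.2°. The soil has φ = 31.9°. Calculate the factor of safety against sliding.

FS = 0.88

For a dry cohesionless infinite slope the factor of safety is FS = tanφ / tanβ.
FS = tan31.9° / tan35.2° = 0.6224 / 0.7054 = 0.882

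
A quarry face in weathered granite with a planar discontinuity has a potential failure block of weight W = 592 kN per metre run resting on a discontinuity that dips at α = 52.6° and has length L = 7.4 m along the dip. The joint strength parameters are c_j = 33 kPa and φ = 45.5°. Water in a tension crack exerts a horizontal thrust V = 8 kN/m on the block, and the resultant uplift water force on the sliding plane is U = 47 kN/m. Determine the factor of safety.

Resolving the block weight along and normal to the plane and applying the Mohr–Coulomb strength on the joint:
N' = W cosα − U − V sinα = 592·cos52.6° − 47 − 8·sin52.6° = 306.2 kN/m
Driving force T = W sinα + V cosα = 592·sin52.6° + 8·cos52.6° = 475.2 kN/m
Resisting force R = c_j·L + N'·tanφ = 33·7.4 + 306.2·tan45.5° = 244.2 + 311.6 = 555.8 kN/m
FS = R / T = 555.8 / 475.2 = 1.170

FS = 1.17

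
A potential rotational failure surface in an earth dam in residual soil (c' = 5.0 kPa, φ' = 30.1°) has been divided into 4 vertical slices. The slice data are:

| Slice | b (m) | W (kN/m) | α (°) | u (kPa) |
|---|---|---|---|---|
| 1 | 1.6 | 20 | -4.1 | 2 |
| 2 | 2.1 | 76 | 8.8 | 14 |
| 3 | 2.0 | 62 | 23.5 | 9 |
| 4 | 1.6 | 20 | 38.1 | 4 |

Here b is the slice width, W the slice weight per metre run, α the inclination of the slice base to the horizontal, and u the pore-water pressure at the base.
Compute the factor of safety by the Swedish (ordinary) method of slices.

Ordinary method of slices: FS = Σ[c'·Δl_i + (W_i cosα_i − u_i·Δl_i)·tanφ'] / Σ W_i sinα_i, with Δl_i = b_i / cosα_i.
Slice 1: Δl = 1.6/cos(-4.1°) = 1.604 m; N'_1 = 20·cos(-4.1°) − 2·1.604 = 16.7; c'Δl = 8.02; W sinα = -1.4
Slice 2: Δl = 2.1/cos8.8° = 2.125 m; N'_2 = 76·cos8.8° − 14·2.125 = 45.4; c'Δl = 10.63; W sinα = 11.6
Slice 3: Δl = 2.0/cos23.5° = 2.181 m; N'_3 = 62·cos23.5° − 9·2.181 = 37.2; c'Δl = 10.90; W sinα = 24.7
Slice 4: Δl = 1.6/cos38.1° = 2.033 m; N'_4 = 20·cos38.1° − 4·2.033 = 7.6; c'Δl = 10.17; W sinα = 12.3
Σc'Δl = 39.7 kN/m; ΣN' = 106.9 kN/m; ΣW sinα = 47.3 kN/m
Resisting = 39.7 + 106.9·tan30.1° = 39.7 + 62.0 = 101.7 kN/m
FS = 101.7 / 47.3 = 2.152

FS = 2.15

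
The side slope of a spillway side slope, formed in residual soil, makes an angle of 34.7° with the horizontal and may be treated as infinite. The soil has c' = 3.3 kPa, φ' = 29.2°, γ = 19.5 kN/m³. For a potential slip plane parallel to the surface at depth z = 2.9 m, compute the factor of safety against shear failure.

For an infinite slope with a slip plane parallel to the surface (no pore pressure): FS = [c' + γz cos²β tanφ'] / [γz sinβ cosβ].
γz = 19.5·2.9 = 56.55 kN/m²
Numerator = 3.3 + 56.55·cos²34.7°·tan29.2° = 3.3 + 56.55·0.6759·0.5589 = 24.662 kPa
Denominator = 56.55·sin34.7°·cos34.7° = 56.55·0.5693·0.8221 = 26.467 kPa
FS = 24.662 / 26.467 = 0.932

FS = 0.93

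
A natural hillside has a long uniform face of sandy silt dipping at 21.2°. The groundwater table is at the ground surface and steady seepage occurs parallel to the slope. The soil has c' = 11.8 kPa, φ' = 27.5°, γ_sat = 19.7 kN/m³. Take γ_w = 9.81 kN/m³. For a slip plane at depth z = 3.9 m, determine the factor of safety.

With seepage parallel to the slope and the water table at the surface, the effective normal stress on the slip plane uses the buoyant unit weight γ' = γ_sat − γ_w while the driving shear stress uses γ_sat:
FS = [c' + γ' z cos²β tanφ'] / [γ_sat z sinβ cosβ]
γ' = 19.7 − 9.81 = 9.89 kN/m³
Numerator = 11.8 + 9.89·3.9·cos²21.2°·tan27.5° = 11.8 + 9.89·3.9·0.8692·0.5206 = 29.253 kPa
Denominator = 19.7·3.9·sin21.2°·cos21.2° = 19.7·3.9·0.3616·0.9323 = 25.903 kPa
FS = 29.253 / 25.903 = 1.129

FS = 1.13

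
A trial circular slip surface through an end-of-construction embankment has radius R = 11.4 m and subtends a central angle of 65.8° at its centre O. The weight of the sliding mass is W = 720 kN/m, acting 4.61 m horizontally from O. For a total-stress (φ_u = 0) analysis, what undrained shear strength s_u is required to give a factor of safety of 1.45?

FS = s_u·L_a·R / (W·d), so s_u = FS·W·d / (L_a·R).
Arc length L_a = R·θ = 11.4·(65.8°·π/180) = 11.4·1.1484 = 13.09 m
s_u = 1.45·720·4.61 / (13.09·11.4) = 4812.8 / 149.25 = 32.25 kPa

s_u = 32.2 kPa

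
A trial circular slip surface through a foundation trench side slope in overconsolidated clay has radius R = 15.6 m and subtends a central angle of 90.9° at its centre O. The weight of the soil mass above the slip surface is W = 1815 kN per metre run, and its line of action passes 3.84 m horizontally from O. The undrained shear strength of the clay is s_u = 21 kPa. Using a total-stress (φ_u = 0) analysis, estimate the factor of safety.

FS = 1.16

Taking moments about the centre O, the resisting moment is provided by the undrained shear strength acting along the arc:
Arc length L_a = R·θ = 15.6·(90.9°·π/180) = 15.6·1.5865 = 24.75 m
M_R = s_u·L_a·R = 21·24.75·15.6 = 8107.9 kN·m/m
M_D = W·d = 1815·3.84 = 6969.6 kN·m/m
FS = M_R / M_D = 8107.9 / 6969.6 = 1.163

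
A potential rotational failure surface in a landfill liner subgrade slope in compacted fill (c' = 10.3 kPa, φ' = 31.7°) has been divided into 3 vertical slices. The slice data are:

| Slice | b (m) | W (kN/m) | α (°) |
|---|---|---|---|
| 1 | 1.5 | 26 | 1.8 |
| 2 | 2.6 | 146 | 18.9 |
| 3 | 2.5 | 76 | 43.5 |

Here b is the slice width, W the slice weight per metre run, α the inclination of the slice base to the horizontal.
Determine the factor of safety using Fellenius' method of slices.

Ordinary method of slices: FS = Σ[c'·Δl_i + (W_i cosα_i)·tanφ'] / Σ W_i sinα_i, with Δl_i = b_i / cosα_i.
Slice 1: Δl = 1.5/cos1.8° = 1.501 m; N'_1 = 26·cos1.8° = 26.0; c'Δl = 15.46; W sinα = 0.8
Slice 2: Δl = 2.6/cos18.9° = 2.748 m; N'_2 = 146·cos18.9° = 138.1; c'Δl = 28.31; W sinα = 47.3
Slice 3: Δl = 2.5/cos43.5° = 3.446 m; N'_3 = 76·cos43.5° = 55.1; c'Δl = 35.50; W sinα = 52.3
Σc'Δl = 79.3 kN/m; ΣN' = 219.2 kN/m; ΣW sinα = 100.4 kN/m
Resisting = 79.3 + 219.2·tan31.7° = 79.3 + 135.4 = 214.7 kN/m
FS = 214.7 / 100.4 = 2.138

FS = 2.14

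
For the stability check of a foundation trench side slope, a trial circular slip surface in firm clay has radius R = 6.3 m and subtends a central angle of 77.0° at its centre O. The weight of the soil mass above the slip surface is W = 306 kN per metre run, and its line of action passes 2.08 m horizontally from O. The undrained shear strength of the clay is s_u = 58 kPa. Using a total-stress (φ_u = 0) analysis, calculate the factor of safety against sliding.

FS = 4.86

Taking moments about the centre O, the resisting moment is provided by the undrained shear strength acting along the arc:
Arc length L_a = R·θ = 6.3·(77.0°·π/180) = 6.3·1.3439 = 8.47 m
M_R = s_u·L_a·R = 58·8.47·6.3 = 3093.7 kN·m/m
M_D = W·d = 306·2.08 = 636.5 kN·m/m
FS = M_R / M_D = 3093.7 / 636.5 = 4.861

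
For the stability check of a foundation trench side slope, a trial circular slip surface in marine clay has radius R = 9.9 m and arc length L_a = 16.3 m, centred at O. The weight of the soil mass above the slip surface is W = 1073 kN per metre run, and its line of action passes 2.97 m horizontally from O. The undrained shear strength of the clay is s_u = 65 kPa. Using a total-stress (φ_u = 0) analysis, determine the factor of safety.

Taking moments about the centre O, the resisting moment is provided by the undrained shear strength acting along the arc:
M_R = s_u·L_a·R = 65·16.30·9.9 = 10489.1 kN·m/m
M_D = W·d = 1073·2.97 = 3186.8 kN·m/m
FS = M_R / M_D = 10489.1 / 3186.8 = 3.291

FS = 3.29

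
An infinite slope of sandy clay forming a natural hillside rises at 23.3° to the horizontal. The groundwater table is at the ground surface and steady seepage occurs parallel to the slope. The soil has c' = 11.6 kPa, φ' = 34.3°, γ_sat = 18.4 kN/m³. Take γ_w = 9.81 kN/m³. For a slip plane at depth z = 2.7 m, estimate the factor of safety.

FS = 1.38

With seepage parallel to the slope and the water table at the surface, the effective normal stress on the slip plane uses the buoyant unit weight γ' = γ_sat − γ_w while the driving shear stress uses γ_sat:
FS = [c' + γ' z cos²β tanφ'] / [γ_sat z sinβ cosβ]
γ' = 18.4 − 9.81 = 8.59 kN/m³
Numerator = 11.6 + 8.59·2.7·cos²23.3°·tan34.3° = 11.6 + 8.59·2.7·0.8435·0.6822 = 24.946 kPa
Denominator = 18.4·2.7·sin23.3°·cos23.3° = 18.4·2.7·0.3955·0.9184 = 18.048 kPa
FS = 24.946 / 18.048 = 1.382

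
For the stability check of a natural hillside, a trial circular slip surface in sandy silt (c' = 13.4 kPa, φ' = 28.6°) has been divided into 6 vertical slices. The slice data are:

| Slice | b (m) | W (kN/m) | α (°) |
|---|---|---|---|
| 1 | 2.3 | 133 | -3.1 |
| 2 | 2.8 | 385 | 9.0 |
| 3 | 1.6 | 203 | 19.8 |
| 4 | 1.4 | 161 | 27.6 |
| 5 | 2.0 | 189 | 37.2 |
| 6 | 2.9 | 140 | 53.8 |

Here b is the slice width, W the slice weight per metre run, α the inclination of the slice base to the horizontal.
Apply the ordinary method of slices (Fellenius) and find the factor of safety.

FS = 1.89

Ordinary method of slices: FS = Σ[c'·Δl_i + (W_i cosα_i)·tanφ'] / Σ W_i sinα_i, with Δl_i = b_i / cosα_i.
Slice 1: Δl = 2.3/cos(-3.1°) = 2.303 m; N'_1 = 133·cos(-3.1°) = 132.8; c'Δl = 30.87; W sinα = -7.2
Slice 2: Δl = 2.8/cos9.0° = 2.835 m; N'_2 = 385·cos9.0° = 380.3; c'Δl = 37.99; W sinα = 60.2
Slice 3: Δl = 1.6/cos19.8° = 1.701 m; N'_3 = 203·cos19.8° = 191.0; c'Δl = 22.79; W sinα = 68.8
Slice 4: Δl = 1.4/cos27.6° = 1.580 m; N'_4 = 161·cos27.6° = 142.7; c'Δl = 21.17; W sinα = 74.6
Slice 5: Δl = 2.0/cos37.2° = 2.511 m; N'_5 = 189·cos37.2° = 150.5; c'Δl = 33.65; W sinα = 114.3
Slice 6: Δl = 2.9/cos53.8° = 4.910 m; N'_6 = 140·cos53.8° = 82.7; c'Δl = 65.80; W sinα = 113.0
Σc'Δl = 212.3 kN/m; ΣN' = 1080.0 kN/m; ΣW sinα = 423.6 kN/m
Resisting = 212.3 + 1080.0·tan28.6° = 212.3 + 588.8 = 801.1 kN/m
FS = 801.1 / 423.6 = 1.891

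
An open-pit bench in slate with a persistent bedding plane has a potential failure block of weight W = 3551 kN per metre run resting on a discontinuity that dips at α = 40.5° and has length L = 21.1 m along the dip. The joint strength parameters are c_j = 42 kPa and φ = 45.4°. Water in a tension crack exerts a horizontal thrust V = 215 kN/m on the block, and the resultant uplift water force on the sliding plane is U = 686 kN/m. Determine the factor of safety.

Resolving the block weight along and normal to the plane and applying the Mohr–Coulomb strength on the joint:
N' = W cosα − U − V sinα = 3551·cos40.5° − 686 − 215·sin40.5° = 1874.6 kN/m
Driving force T = W sinα + V cosα = 3551·sin40.5° + 215·cos40.5° = 2469.7 kN/m
Resisting force R = c_j·L + N'·tanφ = 42·21.1 + 1874.6·tan45.4° = 886.2 + 1900.9 = 2787.1 kN/m
FS = R / T = 2787.1 / 2469.7 = 1.129

FS = 1.13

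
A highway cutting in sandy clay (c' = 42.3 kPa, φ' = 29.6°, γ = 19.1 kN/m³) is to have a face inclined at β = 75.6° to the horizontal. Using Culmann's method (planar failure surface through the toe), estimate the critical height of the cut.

H_c = 24.43 m

Culmann's analysis gives the critical failure plane at α_cr = (β + φ')/2 = (75.6 + 29.6)/2 = 52.6°, and the critical height
H_c = (4c'/γ) · sinβ cosφ' / [1 − cos(β − φ')]
    = (4·42.3/19.1) · sin75.6°·cos29.6° / [1 − cos(46.0°)]
    = 8.859 · 0.9686·0.8695 / [1 − 0.6947]
    = 8.859 · 0.8422 / 0.3053
    = 24.43 m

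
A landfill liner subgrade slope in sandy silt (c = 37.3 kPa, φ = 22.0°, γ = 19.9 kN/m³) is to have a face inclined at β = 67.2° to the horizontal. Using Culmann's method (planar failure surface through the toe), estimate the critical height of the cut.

H_c = 21.70 m

Culmann's analysis gives the critical failure plane at α_cr = (β + φ)/2 = (67.2 + 22.0)/2 = 44.6°, and the critical height
H_c = (4c/γ) · sinβ cosφ / [1 − cos(β − φ)]
    = (4·37.3/19.9) · sin67.2°·cos22.0° / [1 − cos(45.2°)]
    = 7.497 · 0.9219·0.9272 / [1 − 0.7046]
    = 7.497 · 0.8547 / 0.2954
    = 21.70 m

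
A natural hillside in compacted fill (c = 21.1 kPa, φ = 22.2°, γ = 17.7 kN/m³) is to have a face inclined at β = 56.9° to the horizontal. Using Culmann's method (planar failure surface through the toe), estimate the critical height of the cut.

Culmann's analysis gives the critical failure plane at α_cr = (β + φ)/2 = (56.9 + 22.2)/2 = 39.5°, and the critical height
H_c = (4c/γ) · sinβ cosφ / [1 − cos(β − φ)]
    = (4·21.1/17.7) · sin56.9°·cos22.2° / [1 − cos(34.7°)]
    = 4.768 · 0.8377·0.9259 / [1 − 0.8221]
    = 4.768 · 0.7756 / 0.1779
    = 20.79 m

H_c = 20.79 m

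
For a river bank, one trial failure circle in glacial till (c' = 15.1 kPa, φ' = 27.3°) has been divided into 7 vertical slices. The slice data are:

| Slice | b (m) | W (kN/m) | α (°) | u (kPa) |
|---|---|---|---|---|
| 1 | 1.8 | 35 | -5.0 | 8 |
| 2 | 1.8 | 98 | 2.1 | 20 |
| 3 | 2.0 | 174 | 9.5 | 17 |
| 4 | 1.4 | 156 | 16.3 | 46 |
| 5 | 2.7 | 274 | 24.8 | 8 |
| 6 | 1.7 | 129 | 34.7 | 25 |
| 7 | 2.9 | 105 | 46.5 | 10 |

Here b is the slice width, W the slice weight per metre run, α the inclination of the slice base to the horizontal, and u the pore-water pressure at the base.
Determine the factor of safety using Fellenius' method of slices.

FS = 1.67

Ordinary method of slices: FS = Σ[c'·Δl_i + (W_i cosα_i − u_i·Δl_i)·tanφ'] / Σ W_i sinα_i, with Δl_i = b_i / cosα_i.
Slice 1: Δl = 1.8/cos(-5.0°) = 1.807 m; N'_1 = 35·cos(-5.0°) − 8·1.807 = 20.4; c'Δl = 27.28; W sinα = -3.1
Slice 2: Δl = 1.8/cos2.1° = 1.801 m; N'_2 = 98·cos2.1° − 20·1.801 = 61.9; c'Δl = 27.20; W sinα = 3.6
Slice 3: Δl = 2.0/cos9.5° = 2.028 m; N'_3 = 174·cos9.5° − 17·2.028 = 137.1; c'Δl = 30.62; W sinα = 28.7
Slice 4: Δl = 1.4/cos16.3° = 1.459 m; N'_4 = 156·cos16.3° − 46·1.459 = 82.6; c'Δl = 22.03; W sinα = 43.8
Slice 5: Δl = 2.7/cos24.8° = 2.974 m; N'_5 = 274·cos24.8° − 8·2.974 = 224.9; c'Δl = 44.91; W sinα = 114.9
Slice 6: Δl = 1.7/cos34.7° = 2.068 m; N'_6 = 129·cos34.7° − 25·2.068 = 54.4; c'Δl = 31.22; W sinα = 73.4
Slice 7: Δl = 2.9/cos46.5° = 4.213 m; N'_7 = 105·cos46.5° − 10·4.213 = 30.1; c'Δl = 63.62; W sinα = 76.2
Σc'Δl = 246.9 kN/m; ΣN' = 611.5 kN/m; ΣW sinα = 337.6 kN/m
Resisting = 246.9 + 611.5·tan27.3° = 246.9 + 315.6 = 562.5 kN/m
FS = 562.5 / 337.6 = 1.666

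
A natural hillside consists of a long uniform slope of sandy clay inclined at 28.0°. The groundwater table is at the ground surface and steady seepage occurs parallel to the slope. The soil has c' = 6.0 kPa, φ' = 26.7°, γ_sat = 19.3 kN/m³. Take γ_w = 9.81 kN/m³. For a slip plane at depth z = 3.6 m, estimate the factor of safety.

With seepage parallel to the slope and the water table at the surface, the effective normal stress on the slip plane uses the buoyant unit weight γ' = γ_sat − γ_w while the driving shear stress uses γ_sat:
FS = [c' + γ' z cos²β tanφ'] / [γ_sat z sinβ cosβ]
γ' = 19.3 − 9.81 = 9.49 kN/m³
Numerator = 6.0 + 9.49·3.6·cos²28.0°·tan26.7° = 6.0 + 9.49·3.6·0.7796·0.5029 = 19.396 kPa
Denominator = 19.3·3.6·sin28.0°·cos28.0° = 19.3·3.6·0.4695·0.8829 = 28.801 kPa
FS = 19.396 / 28.801 = 0.673

FS = 0.67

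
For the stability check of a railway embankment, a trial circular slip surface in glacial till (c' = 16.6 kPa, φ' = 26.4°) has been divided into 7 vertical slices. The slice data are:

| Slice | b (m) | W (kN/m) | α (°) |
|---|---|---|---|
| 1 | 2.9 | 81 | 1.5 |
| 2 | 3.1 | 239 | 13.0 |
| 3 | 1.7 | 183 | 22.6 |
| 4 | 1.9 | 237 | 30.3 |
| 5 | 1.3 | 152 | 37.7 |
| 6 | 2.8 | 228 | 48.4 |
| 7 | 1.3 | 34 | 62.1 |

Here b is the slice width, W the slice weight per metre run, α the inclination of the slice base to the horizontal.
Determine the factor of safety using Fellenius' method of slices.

FS = 1.48

Ordinary method of slices: FS = Σ[c'·Δl_i + (W_i cosα_i)·tanφ'] / Σ W_i sinα_i, with Δl_i = b_i / cosα_i.
Slice 1: Δl = 2.9/cos1.5° = 2.901 m; N'_1 = 81·cos1.5° = 81.0; c'Δl = 48.16; W sinα = 2.1
Slice 2: Δl = 3.1/cos13.0° = 3.182 m; N'_2 = 239·cos13.0° = 232.9; c'Δl = 52.81; W sinα = 53.8
Slice 3: Δl = 1.7/cos22.6° = 1.841 m; N'_3 = 183·cos22.6° = 168.9; c'Δl = 30.57; W sinα = 70.3
Slice 4: Δl = 1.9/cos30.3° = 2.201 m; N'_4 = 237·cos30.3° = 204.6; c'Δl = 36.53; W sinα = 119.6
Slice 5: Δl = 1.3/cos37.7° = 1.643 m; N'_5 = 152·cos37.7° = 120.3; c'Δl = 27.27; W sinα = 93.0
Slice 6: Δl = 2.8/cos48.4° = 4.217 m; N'_6 = 228·cos48.4° = 151.4; c'Δl = 70.01; W sinα = 170.5
Slice 7: Δl = 1.3/cos62.1° = 2.778 m; N'_7 = 34·cos62.1° = 15.9; c'Δl = 46.12; W sinα = 30.0
Σc'Δl = 311.5 kN/m; ΣN' = 975.0 kN/m; ΣW sinα = 539.3 kN/m
Resisting = 311.5 + 975.0·tan26.4° = 311.5 + 484.0 = 795.4 kN/m
FS = 795.4 / 539.3 = 1.475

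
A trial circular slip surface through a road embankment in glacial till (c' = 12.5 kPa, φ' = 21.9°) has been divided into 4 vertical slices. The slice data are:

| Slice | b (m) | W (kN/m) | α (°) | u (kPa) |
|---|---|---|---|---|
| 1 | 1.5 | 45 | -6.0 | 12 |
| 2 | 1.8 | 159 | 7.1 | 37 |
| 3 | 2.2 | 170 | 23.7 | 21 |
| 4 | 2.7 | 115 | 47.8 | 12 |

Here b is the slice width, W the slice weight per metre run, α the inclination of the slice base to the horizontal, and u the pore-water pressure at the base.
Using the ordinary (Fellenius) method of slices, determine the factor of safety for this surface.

Ordinary method of slices: FS = Σ[c'·Δl_i + (W_i cosα_i − u_i·Δl_i)·tanφ'] / Σ W_i sinα_i, with Δl_i = b_i / cosα_i.
Slice 1: Δl = 1.5/cos(-6.0°) = 1.508 m; N'_1 = 45·cos(-6.0°) − 12·1.508 = 26.7; c'Δl = 18.85; W sinα = -4.7
Slice 2: Δl = 1.8/cos7.1° = 1.814 m; N'_2 = 159·cos7.1° − 37·1.814 = 90.7; c'Δl = 22.67; W sinα = 19.7
Slice 3: Δl = 2.2/cos23.7° = 2.403 m; N'_3 = 170·cos23.7° − 21·2.403 = 105.2; c'Δl = 30.03; W sinα = 68.3
Slice 4: Δl = 2.7/cos47.8° = 4.020 m; N'_4 = 115·cos47.8° − 12·4.020 = 29.0; c'Δl = 50.24; W sinα = 85.2
Σc'Δl = 121.8 kN/m; ΣN' = 251.5 kN/m; ΣW sinα = 168.5 kN/m
Resisting = 121.8 + 251.5·tan21.9° = 121.8 + 101.1 = 222.9 kN/m
FS = 222.9 / 168.5 = 1.323

FS = 1.32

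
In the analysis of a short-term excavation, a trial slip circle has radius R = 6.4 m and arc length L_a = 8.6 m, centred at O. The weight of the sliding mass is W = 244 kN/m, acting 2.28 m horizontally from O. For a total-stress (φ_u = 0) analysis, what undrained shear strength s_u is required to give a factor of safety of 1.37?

FS = s_u·L_a·R / (W·d), so s_u = FS·W·d / (L_a·R).
s_u = 1.37·244·2.28 / (8.60·6.4) = 762.2 / 55.04 = 13.85 kPa

s_u = 13.8 kPa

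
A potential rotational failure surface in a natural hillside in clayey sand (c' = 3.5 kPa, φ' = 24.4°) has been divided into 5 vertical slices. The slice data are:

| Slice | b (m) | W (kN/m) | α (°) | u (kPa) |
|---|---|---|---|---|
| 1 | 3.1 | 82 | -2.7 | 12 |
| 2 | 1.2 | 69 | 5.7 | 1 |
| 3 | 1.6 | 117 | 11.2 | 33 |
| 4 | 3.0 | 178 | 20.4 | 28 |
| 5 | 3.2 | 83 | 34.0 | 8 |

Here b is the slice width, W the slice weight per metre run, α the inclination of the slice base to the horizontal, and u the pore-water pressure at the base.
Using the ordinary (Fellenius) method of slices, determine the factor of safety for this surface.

Ordinary method of slices: FS = Σ[c'·Δl_i + (W_i cosα_i − u_i·Δl_i)·tanφ'] / Σ W_i sinα_i, with Δl_i = b_i / cosα_i.
Slice 1: Δl = 3.1/cos(-2.7°) = 3.103 m; N'_1 = 82·cos(-2.7°) − 12·3.103 = 44.7; c'Δl = 10.86; W sinα = -3.9
Slice 2: Δl = 1.2/cos5.7° = 1.206 m; N'_2 = 69·cos5.7° − 1·1.206 = 67.5; c'Δl = 4.22; W sinα = 6.9
Slice 3: Δl = 1.6/cos11.2° = 1.631 m; N'_3 = 117·cos11.2° − 33·1.631 = 60.9; c'Δl = 5.71; W sinα = 22.7
Slice 4: Δl = 3.0/cos20.4° = 3.201 m; N'_4 = 178·cos20.4° − 28·3.201 = 77.2; c'Δl = 11.20; W sinα = 62.0
Slice 5: Δl = 3.2/cos34.0° = 3.860 m; N'_5 = 83·cos34.0° − 8·3.860 = 37.9; c'Δl = 13.51; W sinα = 46.4
Σc'Δl = 45.5 kN/m; ΣN' = 288.2 kN/m; ΣW sinα = 134.2 kN/m
Resisting = 45.5 + 288.2·tan24.4° = 45.5 + 130.7 = 176.2 kN/m
FS = 176.2 / 134.2 = 1.314

FS = 1.31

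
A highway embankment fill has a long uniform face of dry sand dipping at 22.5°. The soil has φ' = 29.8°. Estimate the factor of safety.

FS = 1.38

For a dry cohesionless infinite slope the factor of safety is FS = tanφ' / tanβ.
FS = tan29.8° / tan22.5° = 0.5727 / 0.4142 = 1.383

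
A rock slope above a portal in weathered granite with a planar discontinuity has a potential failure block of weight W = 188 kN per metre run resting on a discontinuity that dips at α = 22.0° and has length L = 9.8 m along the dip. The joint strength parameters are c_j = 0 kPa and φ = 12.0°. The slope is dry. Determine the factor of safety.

FS = 0.53

Resolving the block weight along and normal to the plane and applying the Mohr–Coulomb strength on the joint:
N' = W cosα = 188·cos22.0° = 174.3 kN/m
Driving force T = W sinα = 188·sin22.0° = 70.4 kN/m
Resisting force R = c_j·L + N'·tanφ = 0·9.8 + 174.3·tan12.0° = 0.0 + 37.1 = 37.1 kN/m
FS = R / T = 37.1 / 70.4 = 0.526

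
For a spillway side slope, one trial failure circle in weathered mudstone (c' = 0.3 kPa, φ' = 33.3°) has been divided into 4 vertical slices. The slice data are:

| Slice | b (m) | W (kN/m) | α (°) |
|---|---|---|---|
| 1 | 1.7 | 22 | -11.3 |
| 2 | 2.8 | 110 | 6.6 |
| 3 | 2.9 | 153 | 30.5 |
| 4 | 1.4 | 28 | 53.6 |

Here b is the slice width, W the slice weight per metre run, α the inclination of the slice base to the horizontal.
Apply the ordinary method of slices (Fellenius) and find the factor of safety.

FS = 1.72

Ordinary method of slices: FS = Σ[c'·Δl_i + (W_i cosα_i)·tanφ'] / Σ W_i sinα_i, with Δl_i = b_i / cosα_i.
Slice 1: Δl = 1.7/cos(-11.3°) = 1.734 m; N'_1 = 22·cos(-11.3°) = 21.6; c'Δl = 0.52; W sinα = -4.3
Slice 2: Δl = 2.8/cos6.6° = 2.819 m; N'_2 = 110·cos6.6° = 109.3; c'Δl = 0.85; W sinα = 12.6
Slice 3: Δl = 2.9/cos30.5° = 3.366 m; N'_3 = 153·cos30.5° = 131.8; c'Δl = 1.01; W sinα = 77.7
Slice 4: Δl = 1.4/cos53.6° = 2.359 m; N'_4 = 28·cos53.6° = 16.6; c'Δl = 0.71; W sinα = 22.5
Σc'Δl = 3.1 kN/m; ΣN' = 279.3 kN/m; ΣW sinα = 108.5 kN/m
Resisting = 3.1 + 279.3·tan33.3° = 3.1 + 183.5 = 186.5 kN/m
FS = 186.5 / 108.5 = 1.719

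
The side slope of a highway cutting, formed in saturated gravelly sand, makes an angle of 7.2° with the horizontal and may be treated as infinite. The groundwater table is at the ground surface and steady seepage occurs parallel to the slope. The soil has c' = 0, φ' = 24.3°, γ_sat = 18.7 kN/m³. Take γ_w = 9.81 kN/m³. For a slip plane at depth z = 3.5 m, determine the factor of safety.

With seepage parallel to the slope and the water table at the surface, the effective normal stress on the slip plane uses the buoyant unit weight γ' = γ_sat − γ_w while the driving shear stress uses γ_sat:
FS = [c' + γ' z cos²β tanφ'] / [γ_sat z sinβ cosβ]
(For c' = 0 this reduces to FS = (γ'/γ_sat)·tanφ'/tanβ.)
γ' = 18.7 − 9.81 = 8.89 kN/m³
Numerator = 0.0 + 8.89·3.5·cos²7.2°·tan24.3° = 0.0 + 8.89·3.5·0.9843·0.4515 = 13.828 kPa
Denominator = 18.7·3.5·sin7.2°·cos7.2° = 18.7·3.5·0.1253·0.9921 = 8.138 kPa
FS = 13.828 / 8.138 = 1.699

FS = 1.70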